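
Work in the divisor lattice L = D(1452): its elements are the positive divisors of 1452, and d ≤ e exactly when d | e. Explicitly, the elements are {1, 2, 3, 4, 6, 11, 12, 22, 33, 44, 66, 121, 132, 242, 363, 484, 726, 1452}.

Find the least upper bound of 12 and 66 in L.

Common upper bounds of {12, 66}: 132, 1452.
The least among these is 132.

132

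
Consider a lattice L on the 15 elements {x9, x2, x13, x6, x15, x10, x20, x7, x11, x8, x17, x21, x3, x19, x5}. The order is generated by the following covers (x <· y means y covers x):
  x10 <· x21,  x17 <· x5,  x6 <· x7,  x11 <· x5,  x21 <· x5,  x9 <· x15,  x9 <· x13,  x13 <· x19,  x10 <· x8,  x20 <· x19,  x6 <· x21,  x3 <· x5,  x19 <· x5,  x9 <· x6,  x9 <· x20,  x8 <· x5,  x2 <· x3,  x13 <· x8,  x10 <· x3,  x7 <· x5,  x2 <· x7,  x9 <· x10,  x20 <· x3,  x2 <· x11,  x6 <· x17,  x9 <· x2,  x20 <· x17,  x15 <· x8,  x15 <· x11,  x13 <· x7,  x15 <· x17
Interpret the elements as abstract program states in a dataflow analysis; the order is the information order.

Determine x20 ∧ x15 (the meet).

Common lower bounds of {x20, x15}: x9.
The greatest among these is x9.

x9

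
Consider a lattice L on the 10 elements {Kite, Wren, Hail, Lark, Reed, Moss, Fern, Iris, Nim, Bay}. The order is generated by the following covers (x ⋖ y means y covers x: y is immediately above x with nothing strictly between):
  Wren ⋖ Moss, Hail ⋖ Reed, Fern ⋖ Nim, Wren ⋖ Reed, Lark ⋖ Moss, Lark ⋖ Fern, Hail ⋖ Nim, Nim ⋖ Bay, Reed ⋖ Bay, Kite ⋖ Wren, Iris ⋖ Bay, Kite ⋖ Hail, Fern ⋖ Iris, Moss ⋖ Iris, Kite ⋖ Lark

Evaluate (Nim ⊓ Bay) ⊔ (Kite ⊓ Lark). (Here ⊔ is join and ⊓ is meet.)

Nim ∧ Bay = Nim
Kite ∧ Lark = Kite
Nim ∨ Kite = Nim

Nim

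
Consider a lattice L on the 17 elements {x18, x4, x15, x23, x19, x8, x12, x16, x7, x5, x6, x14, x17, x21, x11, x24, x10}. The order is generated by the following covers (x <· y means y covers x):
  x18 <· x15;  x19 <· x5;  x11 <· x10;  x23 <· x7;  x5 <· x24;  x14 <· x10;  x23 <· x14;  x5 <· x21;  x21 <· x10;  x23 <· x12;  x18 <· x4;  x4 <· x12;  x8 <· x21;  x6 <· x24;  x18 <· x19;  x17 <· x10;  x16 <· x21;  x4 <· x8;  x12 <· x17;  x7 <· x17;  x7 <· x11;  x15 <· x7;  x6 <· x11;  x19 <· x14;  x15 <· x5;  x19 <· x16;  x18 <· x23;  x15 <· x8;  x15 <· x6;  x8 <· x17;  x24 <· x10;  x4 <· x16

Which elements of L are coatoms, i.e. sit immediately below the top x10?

x11, x14, x17, x21, x24

The coatoms are exactly the elements covered by x10: x11, x14, x17, x21, x24.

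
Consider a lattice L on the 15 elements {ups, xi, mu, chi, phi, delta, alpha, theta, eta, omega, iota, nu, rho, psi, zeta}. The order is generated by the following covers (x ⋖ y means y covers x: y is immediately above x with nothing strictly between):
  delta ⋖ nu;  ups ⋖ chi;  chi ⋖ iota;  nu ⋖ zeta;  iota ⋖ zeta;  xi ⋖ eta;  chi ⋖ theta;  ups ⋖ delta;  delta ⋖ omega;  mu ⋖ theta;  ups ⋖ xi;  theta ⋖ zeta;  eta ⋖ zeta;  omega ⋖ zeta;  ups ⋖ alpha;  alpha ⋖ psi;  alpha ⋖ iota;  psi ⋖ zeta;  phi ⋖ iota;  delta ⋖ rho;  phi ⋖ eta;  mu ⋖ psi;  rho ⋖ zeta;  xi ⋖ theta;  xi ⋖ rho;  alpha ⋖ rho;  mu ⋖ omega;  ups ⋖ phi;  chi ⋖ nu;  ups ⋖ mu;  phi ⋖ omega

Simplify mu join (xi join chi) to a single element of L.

theta

xi ∨ chi = theta
mu ∨ theta = theta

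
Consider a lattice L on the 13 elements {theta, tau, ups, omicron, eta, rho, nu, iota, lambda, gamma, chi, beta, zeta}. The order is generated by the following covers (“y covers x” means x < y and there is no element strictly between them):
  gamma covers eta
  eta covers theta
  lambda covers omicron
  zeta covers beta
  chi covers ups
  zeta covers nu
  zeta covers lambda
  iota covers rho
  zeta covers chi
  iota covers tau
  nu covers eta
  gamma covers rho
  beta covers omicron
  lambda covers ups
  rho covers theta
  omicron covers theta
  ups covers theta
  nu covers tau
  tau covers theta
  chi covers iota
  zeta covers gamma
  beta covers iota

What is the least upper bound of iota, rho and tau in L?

Common upper bounds of {iota, rho, tau}: beta, chi, iota, zeta.
The least among these is iota.

iota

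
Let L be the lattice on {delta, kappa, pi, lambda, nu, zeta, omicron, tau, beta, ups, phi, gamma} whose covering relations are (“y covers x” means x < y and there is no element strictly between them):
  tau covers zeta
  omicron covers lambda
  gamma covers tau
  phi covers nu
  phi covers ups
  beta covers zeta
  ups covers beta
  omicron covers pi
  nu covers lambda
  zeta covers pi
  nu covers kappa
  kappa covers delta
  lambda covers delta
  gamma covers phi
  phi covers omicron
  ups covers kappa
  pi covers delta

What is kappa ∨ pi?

ups

Common upper bounds of {kappa, pi}: gamma, phi, ups.
The least among these is ups.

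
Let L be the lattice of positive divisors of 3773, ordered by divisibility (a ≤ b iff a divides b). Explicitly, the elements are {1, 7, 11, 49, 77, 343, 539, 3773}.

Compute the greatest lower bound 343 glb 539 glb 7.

Common lower bounds of {343, 539, 7}: 1, 7.
The greatest among these is 7.

7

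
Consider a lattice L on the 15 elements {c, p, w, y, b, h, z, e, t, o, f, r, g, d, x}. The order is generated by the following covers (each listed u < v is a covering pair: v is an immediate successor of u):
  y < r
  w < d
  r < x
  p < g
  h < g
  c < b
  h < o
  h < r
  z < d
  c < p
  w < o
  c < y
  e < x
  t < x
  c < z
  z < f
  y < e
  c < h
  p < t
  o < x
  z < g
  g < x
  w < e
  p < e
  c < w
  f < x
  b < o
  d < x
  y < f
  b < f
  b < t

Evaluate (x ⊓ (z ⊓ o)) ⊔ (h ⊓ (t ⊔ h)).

z ∧ o = c
x ∧ c = c
t ∨ h = x
h ∧ x = h
c ∨ h = h

h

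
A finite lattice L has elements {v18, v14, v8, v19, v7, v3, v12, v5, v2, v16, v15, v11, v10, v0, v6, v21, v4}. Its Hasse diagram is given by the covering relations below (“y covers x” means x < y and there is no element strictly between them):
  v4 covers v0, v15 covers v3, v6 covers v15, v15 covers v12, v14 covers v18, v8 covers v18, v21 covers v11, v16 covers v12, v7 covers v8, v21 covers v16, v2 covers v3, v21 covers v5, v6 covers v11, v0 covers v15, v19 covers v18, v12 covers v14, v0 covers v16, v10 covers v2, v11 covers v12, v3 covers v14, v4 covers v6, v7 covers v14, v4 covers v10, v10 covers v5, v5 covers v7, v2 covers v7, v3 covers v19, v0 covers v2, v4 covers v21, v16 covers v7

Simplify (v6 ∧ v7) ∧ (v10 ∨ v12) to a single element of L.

v14

v6 ∧ v7 = v14
v10 ∨ v12 = v4
v14 ∧ v4 = v14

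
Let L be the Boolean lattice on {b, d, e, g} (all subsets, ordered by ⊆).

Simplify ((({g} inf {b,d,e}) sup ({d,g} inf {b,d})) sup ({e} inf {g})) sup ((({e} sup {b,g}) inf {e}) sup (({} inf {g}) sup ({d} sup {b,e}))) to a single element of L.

{b,d,e}

{g} ∧ {b,d,e} = {}
{d,g} ∧ {b,d} = {d}
{} ∨ {d} = {d}
{e} ∧ {g} = {}
{d} ∨ {} = {d}
{e} ∨ {b,g} = {b,e,g}
{b,e,g} ∧ {e} = {e}
{} ∧ {g} = {}
{d} ∨ {b,e} = {b,d,e}
{} ∨ {b,d,e} = {b,d,e}
{e} ∨ {b,d,e} = {b,d,e}
{d} ∨ {b,d,e} = {b,d,e}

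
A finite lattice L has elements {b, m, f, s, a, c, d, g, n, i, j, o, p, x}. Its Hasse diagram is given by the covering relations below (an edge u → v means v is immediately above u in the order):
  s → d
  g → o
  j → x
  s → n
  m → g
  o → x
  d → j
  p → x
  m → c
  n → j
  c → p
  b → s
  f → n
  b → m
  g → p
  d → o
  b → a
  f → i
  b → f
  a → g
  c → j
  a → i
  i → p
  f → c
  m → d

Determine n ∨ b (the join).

Common upper bounds of {n, b}: j, n, x.
The least among these is n.

n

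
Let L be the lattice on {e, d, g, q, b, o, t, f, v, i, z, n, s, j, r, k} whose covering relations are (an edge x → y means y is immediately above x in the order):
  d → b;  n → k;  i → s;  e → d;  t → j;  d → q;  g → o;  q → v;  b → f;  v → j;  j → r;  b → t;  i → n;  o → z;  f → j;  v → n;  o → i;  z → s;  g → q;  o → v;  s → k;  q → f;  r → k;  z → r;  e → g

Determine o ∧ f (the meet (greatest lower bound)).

Common lower bounds of {o, f}: e, g.
The greatest among these is g.

g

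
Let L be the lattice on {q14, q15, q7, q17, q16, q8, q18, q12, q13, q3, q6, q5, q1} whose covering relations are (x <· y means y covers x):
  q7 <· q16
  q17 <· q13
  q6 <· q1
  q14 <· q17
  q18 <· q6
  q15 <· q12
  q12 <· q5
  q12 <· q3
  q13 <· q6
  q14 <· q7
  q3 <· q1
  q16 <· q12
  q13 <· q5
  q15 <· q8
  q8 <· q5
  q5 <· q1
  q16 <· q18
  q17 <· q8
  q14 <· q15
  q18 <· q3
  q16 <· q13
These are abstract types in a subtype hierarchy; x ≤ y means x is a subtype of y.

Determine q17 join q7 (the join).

q13

Common upper bounds of {q17, q7}: q1, q13, q5, q6.
The least among these is q13.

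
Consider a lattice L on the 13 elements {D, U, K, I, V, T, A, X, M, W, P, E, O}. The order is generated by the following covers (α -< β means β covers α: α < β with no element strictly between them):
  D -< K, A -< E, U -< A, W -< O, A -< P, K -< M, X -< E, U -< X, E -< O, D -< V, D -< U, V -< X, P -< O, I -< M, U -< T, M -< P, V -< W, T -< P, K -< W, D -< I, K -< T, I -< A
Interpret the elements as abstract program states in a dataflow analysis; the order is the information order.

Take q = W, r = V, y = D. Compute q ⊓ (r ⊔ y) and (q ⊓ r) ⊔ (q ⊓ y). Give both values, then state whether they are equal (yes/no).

r ⊔ y = V, so q ⊓ (r ⊔ y) = W ⊓ V = V.
q ⊓ r = V and q ⊓ y = D, so (q ⊓ r) ⊔ (q ⊓ y) = V ⊔ D = V.
Equal: yes.

V; V; yes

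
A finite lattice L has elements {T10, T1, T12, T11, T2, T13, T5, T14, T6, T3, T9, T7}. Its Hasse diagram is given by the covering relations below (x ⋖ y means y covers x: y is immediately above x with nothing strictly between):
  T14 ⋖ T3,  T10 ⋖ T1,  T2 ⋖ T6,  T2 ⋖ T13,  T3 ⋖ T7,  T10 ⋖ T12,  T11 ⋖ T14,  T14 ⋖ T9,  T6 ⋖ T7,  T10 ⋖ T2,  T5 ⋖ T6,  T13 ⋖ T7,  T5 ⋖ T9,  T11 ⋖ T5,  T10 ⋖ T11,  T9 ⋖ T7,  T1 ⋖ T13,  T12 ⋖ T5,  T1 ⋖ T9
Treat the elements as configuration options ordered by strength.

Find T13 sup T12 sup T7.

Common upper bounds of {T13, T12, T7}: T7.
The least among these is T7.

T7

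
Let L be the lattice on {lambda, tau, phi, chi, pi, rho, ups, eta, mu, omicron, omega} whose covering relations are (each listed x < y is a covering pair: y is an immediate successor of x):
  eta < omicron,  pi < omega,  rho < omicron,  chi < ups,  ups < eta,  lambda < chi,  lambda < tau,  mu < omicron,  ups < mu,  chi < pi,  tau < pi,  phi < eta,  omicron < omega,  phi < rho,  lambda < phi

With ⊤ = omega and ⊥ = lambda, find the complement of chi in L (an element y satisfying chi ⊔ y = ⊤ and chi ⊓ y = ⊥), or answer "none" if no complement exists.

none

For every candidate y, either chi ∨ y ≠ omega or chi ∧ y ≠ lambda; no complement exists.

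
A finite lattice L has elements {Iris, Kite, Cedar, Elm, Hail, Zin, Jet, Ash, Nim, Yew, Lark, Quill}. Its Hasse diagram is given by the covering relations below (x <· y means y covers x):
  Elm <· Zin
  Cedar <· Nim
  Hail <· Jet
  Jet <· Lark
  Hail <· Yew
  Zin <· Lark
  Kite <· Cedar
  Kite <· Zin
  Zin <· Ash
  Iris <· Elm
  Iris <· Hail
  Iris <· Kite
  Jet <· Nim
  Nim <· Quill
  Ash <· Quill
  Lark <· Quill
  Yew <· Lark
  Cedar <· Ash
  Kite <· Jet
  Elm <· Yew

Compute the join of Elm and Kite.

Common upper bounds of {Elm, Kite}: Ash, Lark, Quill, Zin.
The least among these is Zin.

Zin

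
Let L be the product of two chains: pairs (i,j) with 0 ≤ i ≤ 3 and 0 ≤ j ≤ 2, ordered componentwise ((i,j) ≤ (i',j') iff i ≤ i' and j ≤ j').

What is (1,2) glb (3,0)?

(1,0)

In a product of chains, the meet is componentwise min, giving (1,0).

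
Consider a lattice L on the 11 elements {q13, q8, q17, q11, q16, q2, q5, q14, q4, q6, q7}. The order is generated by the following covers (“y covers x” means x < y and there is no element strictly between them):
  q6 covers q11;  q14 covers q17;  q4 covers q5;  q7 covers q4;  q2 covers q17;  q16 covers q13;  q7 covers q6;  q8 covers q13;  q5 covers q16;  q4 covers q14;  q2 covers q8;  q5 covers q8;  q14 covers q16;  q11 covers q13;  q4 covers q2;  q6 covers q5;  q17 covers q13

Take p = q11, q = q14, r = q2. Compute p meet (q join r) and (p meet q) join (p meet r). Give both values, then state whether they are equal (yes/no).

q13; q13; yes

q join r = q4, so p meet (q join r) = q11 meet q4 = q13.
p meet q = q13 and p meet r = q13, so (p meet q) join (p meet r) = q13 join q13 = q13.
Equal: yes.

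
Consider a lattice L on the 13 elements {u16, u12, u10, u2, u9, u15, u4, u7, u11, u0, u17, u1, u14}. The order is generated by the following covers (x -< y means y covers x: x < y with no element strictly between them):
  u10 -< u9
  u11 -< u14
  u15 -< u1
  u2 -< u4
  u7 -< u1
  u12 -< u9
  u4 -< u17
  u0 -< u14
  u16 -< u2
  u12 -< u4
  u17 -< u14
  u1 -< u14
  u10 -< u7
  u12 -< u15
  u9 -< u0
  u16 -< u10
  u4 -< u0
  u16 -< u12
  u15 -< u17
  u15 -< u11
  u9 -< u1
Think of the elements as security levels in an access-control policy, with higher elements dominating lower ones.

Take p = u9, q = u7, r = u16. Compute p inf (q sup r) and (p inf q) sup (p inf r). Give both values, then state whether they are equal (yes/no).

q sup r = u7, so p inf (q sup r) = u9 inf u7 = u10.
p inf q = u10 and p inf r = u16, so (p inf q) sup (p inf r) = u10 sup u16 = u10.
Equal: yes.

u10; u10; yes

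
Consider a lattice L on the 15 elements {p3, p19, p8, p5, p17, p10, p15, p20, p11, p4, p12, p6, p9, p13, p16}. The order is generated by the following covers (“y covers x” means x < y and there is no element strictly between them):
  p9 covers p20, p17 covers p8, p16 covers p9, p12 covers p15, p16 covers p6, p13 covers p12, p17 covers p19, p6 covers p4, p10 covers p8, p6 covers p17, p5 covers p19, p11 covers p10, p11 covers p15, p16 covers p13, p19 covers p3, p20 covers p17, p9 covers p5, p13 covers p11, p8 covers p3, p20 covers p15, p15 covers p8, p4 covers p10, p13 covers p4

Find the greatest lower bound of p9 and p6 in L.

p17

Common lower bounds of {p9, p6}: p17, p19, p3, p8.
The greatest among these is p17.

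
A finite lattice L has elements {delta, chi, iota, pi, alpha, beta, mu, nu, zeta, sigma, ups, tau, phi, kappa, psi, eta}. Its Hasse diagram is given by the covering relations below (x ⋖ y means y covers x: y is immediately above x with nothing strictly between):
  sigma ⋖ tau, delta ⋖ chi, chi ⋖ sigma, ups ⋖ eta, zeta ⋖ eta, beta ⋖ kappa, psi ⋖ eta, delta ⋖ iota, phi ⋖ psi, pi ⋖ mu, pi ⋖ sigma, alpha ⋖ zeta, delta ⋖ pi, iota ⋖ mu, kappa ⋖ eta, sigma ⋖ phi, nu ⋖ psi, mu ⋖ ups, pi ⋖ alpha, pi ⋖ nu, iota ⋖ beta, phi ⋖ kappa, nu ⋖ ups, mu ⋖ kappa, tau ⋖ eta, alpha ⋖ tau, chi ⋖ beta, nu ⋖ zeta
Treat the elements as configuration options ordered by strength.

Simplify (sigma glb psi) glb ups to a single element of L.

pi

sigma ∧ psi = sigma
sigma ∧ ups = pi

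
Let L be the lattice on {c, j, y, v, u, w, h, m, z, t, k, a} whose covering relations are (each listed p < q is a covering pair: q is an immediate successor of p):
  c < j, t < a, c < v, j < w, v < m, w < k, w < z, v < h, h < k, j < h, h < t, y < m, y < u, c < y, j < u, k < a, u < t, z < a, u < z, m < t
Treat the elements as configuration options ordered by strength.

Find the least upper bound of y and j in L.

u

Common upper bounds of {y, j}: a, t, u, z.
The least among these is u.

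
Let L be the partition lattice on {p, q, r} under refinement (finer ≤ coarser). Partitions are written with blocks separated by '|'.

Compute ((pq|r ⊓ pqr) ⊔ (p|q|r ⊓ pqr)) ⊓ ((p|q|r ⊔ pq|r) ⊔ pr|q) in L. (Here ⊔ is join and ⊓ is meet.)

pq|r ∧ pqr = pq|r
p|q|r ∧ pqr = p|q|r
pq|r ∨ p|q|r = pq|r
p|q|r ∨ pq|r = pq|r
pq|r ∨ pr|q = pqr
pq|r ∧ pqr = pq|r

pq|r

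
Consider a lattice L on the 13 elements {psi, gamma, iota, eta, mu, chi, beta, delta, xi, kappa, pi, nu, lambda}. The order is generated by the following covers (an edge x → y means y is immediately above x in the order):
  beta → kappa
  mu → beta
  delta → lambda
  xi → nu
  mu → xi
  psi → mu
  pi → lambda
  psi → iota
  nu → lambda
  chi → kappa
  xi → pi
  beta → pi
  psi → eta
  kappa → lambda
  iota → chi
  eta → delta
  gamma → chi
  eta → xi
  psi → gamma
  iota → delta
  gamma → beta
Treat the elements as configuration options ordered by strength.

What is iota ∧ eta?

Common lower bounds of {iota, eta}: psi.
The greatest among these is psi.

psi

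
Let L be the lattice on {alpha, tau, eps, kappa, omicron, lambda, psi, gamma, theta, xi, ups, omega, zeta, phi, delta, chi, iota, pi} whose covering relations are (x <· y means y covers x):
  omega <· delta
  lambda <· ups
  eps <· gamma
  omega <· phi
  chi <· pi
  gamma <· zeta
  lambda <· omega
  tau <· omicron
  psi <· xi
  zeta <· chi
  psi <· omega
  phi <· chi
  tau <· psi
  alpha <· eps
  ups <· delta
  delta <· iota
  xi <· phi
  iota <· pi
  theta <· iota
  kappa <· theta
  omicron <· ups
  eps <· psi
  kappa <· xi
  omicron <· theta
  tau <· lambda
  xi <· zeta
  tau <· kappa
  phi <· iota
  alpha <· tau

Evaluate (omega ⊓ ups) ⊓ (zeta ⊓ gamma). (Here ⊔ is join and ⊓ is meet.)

alpha

omega ∧ ups = lambda
zeta ∧ gamma = gamma
lambda ∧ gamma = alpha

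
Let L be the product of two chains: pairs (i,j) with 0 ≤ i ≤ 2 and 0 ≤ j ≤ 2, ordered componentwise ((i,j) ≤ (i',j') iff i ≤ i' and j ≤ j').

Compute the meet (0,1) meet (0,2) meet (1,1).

(0,1)

In a product of chains, the meet is componentwise min, giving (0,1).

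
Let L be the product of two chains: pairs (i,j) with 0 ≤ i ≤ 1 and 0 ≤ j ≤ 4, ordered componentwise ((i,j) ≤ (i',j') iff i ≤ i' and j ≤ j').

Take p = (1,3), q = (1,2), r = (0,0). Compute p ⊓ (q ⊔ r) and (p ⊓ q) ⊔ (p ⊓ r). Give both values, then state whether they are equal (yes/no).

(1,2); (1,2); yes

q ⊔ r = (1,2), so p ⊓ (q ⊔ r) = (1,3) ⊓ (1,2) = (1,2).
p ⊓ q = (1,2) and p ⊓ r = (0,0), so (p ⊓ q) ⊔ (p ⊓ r) = (1,2) ⊔ (0,0) = (1,2).
Equal: yes.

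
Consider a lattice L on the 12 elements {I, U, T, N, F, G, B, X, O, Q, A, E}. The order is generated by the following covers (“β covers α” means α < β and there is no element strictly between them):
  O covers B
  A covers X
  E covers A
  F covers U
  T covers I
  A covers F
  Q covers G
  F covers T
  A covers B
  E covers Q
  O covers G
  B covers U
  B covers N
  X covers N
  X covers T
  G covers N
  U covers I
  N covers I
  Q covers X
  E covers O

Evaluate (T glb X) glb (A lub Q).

T

T ∧ X = T
A ∨ Q = E
T ∧ E = T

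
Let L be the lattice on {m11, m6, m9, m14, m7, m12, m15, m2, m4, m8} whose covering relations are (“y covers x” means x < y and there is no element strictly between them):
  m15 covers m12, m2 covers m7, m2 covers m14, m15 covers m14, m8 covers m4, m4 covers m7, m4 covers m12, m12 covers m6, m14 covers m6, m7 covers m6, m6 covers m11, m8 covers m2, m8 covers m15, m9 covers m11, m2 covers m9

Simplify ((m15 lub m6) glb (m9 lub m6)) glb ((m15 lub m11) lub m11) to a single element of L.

m15 ∨ m6 = m15
m9 ∨ m6 = m2
m15 ∧ m2 = m14
m15 ∨ m11 = m15
m15 ∨ m11 = m15
m14 ∧ m15 = m14

m14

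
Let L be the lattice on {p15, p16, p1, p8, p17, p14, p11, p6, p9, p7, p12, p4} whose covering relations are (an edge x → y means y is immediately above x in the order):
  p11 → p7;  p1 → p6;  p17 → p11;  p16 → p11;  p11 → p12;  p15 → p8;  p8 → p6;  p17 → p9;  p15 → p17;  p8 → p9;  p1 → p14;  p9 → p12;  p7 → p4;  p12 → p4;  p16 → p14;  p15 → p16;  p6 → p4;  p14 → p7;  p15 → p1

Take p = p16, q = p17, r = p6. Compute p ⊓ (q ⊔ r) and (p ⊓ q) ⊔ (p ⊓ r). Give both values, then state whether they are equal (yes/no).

q ⊔ r = p4, so p ⊓ (q ⊔ r) = p16 ⊓ p4 = p16.
p ⊓ q = p15 and p ⊓ r = p15, so (p ⊓ q) ⊔ (p ⊓ r) = p15 ⊔ p15 = p15.
Equal: no.

p16; p15; no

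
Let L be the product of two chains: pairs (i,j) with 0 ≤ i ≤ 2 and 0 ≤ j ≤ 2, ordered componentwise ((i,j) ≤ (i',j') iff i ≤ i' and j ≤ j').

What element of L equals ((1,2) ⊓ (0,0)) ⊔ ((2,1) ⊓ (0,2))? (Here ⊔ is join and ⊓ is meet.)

(0,1)

(1,2) ∧ (0,0) = (0,0)
(2,1) ∧ (0,2) = (0,1)
(0,0) ∨ (0,1) = (0,1)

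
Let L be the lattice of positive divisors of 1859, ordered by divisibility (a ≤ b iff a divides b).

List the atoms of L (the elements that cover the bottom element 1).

The atoms are exactly the elements that cover 1: 11, 13.

11, 13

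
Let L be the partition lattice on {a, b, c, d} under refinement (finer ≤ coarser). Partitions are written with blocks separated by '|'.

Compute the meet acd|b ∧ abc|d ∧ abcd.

The meet (common refinement) of acd|b, abc|d, abcd intersects blocks pairwise, giving ac|b|d.

ac|b|d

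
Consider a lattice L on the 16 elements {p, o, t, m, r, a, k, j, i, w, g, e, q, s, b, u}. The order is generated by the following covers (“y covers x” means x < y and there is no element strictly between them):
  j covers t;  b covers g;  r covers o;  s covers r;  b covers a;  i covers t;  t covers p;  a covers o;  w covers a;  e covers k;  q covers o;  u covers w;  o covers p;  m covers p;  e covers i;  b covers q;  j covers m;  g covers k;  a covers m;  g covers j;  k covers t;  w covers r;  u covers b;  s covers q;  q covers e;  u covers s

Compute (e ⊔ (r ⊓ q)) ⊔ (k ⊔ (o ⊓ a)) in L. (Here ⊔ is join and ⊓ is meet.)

q

r ∧ q = o
e ∨ o = q
o ∧ a = o
k ∨ o = q
q ∨ q = q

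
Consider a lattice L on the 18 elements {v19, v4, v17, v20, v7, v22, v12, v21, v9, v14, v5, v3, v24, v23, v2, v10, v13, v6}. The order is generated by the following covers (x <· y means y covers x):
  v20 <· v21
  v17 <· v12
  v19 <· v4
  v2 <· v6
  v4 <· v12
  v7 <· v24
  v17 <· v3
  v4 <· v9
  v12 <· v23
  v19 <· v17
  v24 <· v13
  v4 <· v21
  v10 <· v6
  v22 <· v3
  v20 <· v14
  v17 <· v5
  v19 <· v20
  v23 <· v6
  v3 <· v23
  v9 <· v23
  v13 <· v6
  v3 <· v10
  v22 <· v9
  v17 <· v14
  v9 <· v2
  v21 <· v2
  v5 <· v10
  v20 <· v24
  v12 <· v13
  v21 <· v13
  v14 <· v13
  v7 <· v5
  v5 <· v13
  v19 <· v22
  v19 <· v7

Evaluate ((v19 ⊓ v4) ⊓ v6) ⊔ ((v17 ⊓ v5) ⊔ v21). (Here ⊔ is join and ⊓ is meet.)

v19 ∧ v4 = v19
v19 ∧ v6 = v19
v17 ∧ v5 = v17
v17 ∨ v21 = v13
v19 ∨ v13 = v13

v13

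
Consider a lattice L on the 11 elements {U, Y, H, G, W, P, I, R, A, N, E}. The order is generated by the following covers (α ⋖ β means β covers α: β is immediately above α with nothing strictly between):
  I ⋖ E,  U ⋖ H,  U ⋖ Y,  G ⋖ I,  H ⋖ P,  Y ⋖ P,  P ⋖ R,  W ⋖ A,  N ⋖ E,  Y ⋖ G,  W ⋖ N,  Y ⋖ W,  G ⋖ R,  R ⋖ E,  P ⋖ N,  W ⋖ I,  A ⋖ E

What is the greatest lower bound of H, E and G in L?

U

Common lower bounds of {H, E, G}: U.
The greatest among these is U.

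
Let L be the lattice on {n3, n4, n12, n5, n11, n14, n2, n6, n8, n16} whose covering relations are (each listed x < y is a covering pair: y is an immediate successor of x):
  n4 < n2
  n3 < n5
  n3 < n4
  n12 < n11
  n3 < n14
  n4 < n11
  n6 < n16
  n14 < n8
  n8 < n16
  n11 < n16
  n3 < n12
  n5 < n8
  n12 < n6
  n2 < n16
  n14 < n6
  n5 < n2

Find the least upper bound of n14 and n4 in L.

Common upper bounds of {n14, n4}: n16.
The least among these is n16.

n16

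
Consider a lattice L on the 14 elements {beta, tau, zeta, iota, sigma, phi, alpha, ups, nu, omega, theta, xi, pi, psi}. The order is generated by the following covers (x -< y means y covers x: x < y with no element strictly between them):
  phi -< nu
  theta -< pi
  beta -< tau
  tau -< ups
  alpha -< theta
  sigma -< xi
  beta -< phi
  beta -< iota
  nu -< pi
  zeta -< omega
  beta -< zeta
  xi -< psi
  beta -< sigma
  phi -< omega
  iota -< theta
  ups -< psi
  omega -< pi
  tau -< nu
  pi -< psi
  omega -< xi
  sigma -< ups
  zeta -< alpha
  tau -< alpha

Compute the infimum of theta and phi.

Common lower bounds of {theta, phi}: beta.
The greatest among these is beta.

beta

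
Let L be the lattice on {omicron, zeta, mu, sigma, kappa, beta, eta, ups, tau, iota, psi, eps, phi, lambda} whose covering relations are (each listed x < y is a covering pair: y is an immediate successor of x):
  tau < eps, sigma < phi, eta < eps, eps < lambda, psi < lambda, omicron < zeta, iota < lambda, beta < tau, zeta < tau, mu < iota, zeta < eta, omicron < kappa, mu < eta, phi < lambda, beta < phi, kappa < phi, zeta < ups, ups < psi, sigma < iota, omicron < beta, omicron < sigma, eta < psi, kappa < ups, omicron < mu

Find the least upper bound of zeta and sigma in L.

Common upper bounds of {zeta, sigma}: lambda.
The least among these is lambda.

lambda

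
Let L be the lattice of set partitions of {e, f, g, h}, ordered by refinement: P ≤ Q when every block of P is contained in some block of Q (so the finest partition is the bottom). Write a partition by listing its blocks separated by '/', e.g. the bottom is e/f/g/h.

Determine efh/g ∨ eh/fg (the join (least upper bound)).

efgh

The join of efh/g and eh/fg merges any blocks that overlap across the partitions, giving efgh.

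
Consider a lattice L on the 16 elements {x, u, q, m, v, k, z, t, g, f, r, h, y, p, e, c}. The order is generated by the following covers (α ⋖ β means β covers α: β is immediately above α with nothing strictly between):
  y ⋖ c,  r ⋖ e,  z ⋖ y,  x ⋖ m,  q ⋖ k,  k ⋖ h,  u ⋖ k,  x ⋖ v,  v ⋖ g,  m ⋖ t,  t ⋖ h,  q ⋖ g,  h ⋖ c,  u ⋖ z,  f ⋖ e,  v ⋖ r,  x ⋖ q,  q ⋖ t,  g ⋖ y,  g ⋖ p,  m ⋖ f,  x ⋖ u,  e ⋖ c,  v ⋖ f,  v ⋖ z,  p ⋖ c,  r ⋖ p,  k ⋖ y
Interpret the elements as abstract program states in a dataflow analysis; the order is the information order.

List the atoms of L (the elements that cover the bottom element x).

The atoms are exactly the elements that cover x: m, q, u, v.

m, q, u, v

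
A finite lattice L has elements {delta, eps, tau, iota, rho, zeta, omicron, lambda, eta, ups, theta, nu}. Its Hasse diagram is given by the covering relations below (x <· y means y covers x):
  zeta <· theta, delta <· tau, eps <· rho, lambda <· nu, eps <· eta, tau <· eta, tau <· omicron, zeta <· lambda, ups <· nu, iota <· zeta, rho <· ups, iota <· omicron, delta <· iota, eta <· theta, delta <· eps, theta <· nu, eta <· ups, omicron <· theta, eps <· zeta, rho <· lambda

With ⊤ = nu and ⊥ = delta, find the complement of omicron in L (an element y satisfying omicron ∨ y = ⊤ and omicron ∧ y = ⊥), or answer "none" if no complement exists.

Need y with omicron ∨ y = nu and omicron ∧ y = delta.
Checking each element gives: rho.

rho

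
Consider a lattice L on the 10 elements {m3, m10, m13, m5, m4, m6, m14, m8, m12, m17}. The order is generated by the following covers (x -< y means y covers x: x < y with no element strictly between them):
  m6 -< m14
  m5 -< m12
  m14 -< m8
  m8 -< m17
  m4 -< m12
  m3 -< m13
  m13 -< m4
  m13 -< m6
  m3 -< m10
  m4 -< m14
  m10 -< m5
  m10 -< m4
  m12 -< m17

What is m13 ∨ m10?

Common upper bounds of {m13, m10}: m12, m14, m17, m4, m8.
The least among these is m4.

m4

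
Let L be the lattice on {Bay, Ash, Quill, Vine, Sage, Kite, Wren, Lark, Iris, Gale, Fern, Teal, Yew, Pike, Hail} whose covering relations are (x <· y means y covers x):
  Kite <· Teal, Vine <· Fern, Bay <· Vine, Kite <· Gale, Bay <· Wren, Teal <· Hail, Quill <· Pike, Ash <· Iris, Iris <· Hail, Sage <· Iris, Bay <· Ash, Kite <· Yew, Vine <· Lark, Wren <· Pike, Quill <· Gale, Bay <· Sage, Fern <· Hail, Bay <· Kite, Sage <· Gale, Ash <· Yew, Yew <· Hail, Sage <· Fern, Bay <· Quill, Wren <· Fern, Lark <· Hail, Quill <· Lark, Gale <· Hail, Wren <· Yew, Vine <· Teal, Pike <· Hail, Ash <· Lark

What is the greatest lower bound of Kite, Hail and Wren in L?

Bay

Common lower bounds of {Kite, Hail, Wren}: Bay.
The greatest among these is Bay.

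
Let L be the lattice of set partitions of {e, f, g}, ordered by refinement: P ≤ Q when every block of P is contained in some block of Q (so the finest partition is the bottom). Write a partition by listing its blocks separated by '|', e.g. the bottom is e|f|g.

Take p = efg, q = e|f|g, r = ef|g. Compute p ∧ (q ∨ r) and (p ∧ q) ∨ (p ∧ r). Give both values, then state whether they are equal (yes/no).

q ∨ r = ef|g, so p ∧ (q ∨ r) = efg ∧ ef|g = ef|g.
p ∧ q = e|f|g and p ∧ r = ef|g, so (p ∧ q) ∨ (p ∧ r) = e|f|g ∨ ef|g = ef|g.
Equal: yes.

ef|g; ef|g; yes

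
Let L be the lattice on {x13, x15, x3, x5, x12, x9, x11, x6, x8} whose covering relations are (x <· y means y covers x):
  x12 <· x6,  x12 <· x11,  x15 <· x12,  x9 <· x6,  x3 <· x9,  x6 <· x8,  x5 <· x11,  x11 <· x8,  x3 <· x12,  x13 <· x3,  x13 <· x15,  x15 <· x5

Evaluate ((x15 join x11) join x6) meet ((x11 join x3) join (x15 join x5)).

x11

x15 ∨ x11 = x11
x11 ∨ x6 = x8
x11 ∨ x3 = x11
x15 ∨ x5 = x5
x11 ∨ x5 = x11
x8 ∧ x11 = x11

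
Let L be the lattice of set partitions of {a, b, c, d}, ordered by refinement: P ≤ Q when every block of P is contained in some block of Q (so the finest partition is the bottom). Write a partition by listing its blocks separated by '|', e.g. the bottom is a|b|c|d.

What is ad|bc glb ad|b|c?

ad|b|c

The meet (common refinement) of ad|bc and ad|b|c intersects blocks pairwise, giving ad|b|c.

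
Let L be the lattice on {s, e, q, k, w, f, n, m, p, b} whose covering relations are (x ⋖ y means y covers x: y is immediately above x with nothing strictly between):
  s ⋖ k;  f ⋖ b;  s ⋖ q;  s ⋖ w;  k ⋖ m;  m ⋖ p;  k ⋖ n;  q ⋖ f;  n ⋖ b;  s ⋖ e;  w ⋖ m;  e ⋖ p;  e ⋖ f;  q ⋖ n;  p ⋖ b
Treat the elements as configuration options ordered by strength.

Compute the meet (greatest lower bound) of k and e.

s

Common lower bounds of {k, e}: s.
The greatest among these is s.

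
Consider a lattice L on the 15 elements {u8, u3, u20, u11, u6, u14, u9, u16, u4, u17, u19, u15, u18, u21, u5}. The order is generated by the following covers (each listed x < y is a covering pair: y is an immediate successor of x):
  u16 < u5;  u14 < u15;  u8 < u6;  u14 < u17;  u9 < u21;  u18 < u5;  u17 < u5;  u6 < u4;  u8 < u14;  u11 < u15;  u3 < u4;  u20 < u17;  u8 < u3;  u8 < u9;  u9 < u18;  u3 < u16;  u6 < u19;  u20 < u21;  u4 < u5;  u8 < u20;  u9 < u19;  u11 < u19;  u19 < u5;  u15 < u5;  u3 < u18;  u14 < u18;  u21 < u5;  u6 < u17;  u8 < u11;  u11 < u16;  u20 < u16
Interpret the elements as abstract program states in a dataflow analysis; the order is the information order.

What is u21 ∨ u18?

Common upper bounds of {u21, u18}: u5.
The least among these is u5.

u5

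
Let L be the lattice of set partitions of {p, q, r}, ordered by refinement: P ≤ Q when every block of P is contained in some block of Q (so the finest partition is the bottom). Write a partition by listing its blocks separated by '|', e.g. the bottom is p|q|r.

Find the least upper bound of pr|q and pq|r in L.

The join of pr|q and pq|r merges any blocks that overlap across the partitions, giving pqr.

pqr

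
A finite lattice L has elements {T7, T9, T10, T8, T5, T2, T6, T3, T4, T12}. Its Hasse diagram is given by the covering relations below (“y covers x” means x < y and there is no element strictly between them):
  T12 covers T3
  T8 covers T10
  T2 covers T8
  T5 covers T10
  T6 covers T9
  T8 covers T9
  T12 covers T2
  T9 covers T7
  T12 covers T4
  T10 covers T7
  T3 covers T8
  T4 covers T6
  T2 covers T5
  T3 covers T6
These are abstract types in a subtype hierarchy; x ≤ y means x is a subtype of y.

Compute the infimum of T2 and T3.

Common lower bounds of {T2, T3}: T10, T7, T8, T9.
The greatest among these is T8.

T8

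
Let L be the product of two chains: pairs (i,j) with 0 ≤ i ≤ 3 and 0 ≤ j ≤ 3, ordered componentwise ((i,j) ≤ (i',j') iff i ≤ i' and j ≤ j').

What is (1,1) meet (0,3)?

(0,1)

In a product of chains, the meet is componentwise min, giving (0,1).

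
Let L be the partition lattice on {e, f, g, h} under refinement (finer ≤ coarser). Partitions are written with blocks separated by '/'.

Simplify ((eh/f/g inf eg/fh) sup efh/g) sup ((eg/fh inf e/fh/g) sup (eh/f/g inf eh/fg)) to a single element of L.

eh/f/g ∧ eg/fh = e/f/g/h
e/f/g/h ∨ efh/g = efh/g
eg/fh ∧ e/fh/g = e/fh/g
eh/f/g ∧ eh/fg = eh/f/g
e/fh/g ∨ eh/f/g = efh/g
efh/g ∨ efh/g = efh/g

efh/g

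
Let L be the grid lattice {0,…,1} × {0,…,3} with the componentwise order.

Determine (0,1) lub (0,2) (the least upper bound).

In a product of chains, the join is componentwise max, giving (0,2).

(0,2)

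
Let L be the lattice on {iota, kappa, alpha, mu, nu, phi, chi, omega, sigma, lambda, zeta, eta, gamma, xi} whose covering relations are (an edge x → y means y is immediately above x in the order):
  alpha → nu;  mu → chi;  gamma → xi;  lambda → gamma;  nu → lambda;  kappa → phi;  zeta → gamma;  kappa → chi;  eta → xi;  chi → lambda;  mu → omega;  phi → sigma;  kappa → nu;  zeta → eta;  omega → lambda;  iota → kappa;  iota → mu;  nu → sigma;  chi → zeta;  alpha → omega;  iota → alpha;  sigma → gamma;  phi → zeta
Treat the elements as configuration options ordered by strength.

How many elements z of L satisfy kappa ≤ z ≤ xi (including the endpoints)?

10

The interval [kappa, xi] = {chi, eta, gamma, kappa, lambda, nu, phi, sigma, xi, zeta}, which has 10 elements.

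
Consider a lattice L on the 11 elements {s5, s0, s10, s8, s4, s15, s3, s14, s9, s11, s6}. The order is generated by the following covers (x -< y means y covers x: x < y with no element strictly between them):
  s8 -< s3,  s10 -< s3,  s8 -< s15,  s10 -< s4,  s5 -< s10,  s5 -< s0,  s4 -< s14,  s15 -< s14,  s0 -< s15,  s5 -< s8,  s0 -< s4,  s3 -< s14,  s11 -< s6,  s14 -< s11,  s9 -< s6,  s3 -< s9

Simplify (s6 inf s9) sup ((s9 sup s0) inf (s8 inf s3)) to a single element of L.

s9

s6 ∧ s9 = s9
s9 ∨ s0 = s6
s8 ∧ s3 = s8
s6 ∧ s8 = s8
s9 ∨ s8 = s9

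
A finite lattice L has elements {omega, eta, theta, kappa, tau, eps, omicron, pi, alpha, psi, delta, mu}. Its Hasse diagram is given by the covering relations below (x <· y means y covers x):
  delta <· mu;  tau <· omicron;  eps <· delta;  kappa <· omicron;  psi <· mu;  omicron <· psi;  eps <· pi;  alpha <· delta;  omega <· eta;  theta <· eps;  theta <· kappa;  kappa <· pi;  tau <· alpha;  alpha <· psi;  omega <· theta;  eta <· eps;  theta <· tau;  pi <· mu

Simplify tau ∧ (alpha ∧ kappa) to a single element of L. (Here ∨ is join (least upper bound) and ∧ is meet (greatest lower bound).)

alpha ∧ kappa = theta
tau ∧ theta = theta

theta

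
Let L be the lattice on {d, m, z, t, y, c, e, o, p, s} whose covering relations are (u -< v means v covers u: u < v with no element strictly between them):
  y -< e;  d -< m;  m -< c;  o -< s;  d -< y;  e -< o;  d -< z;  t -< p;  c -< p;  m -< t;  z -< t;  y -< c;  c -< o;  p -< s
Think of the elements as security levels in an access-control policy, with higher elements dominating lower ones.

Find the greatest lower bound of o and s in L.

Common lower bounds of {o, s}: c, d, e, m, o, y.
The greatest among these is o.

o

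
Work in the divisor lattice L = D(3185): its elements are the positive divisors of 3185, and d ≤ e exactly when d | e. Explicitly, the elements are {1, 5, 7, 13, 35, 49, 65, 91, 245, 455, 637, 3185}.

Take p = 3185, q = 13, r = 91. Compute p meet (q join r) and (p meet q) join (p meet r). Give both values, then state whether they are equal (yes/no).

91; 91; yes

q join r = 91, so p meet (q join r) = 3185 meet 91 = 91.
p meet q = 13 and p meet r = 91, so (p meet q) join (p meet r) = 13 join 91 = 91.
Equal: yes.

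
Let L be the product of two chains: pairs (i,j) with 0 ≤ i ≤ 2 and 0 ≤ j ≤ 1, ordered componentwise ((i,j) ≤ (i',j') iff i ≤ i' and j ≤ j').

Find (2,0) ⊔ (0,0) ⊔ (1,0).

(2,0)

In a product of chains, the join is componentwise max, giving (2,0).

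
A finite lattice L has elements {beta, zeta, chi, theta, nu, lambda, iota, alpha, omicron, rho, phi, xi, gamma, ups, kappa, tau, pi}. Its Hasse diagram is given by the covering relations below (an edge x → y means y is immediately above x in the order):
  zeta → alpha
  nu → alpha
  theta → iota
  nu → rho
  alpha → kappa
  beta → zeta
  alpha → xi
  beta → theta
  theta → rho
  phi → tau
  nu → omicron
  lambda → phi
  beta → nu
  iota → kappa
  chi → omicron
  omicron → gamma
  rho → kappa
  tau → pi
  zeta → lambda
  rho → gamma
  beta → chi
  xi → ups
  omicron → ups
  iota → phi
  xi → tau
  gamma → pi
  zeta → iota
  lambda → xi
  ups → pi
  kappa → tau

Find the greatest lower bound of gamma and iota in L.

Common lower bounds of {gamma, iota}: beta, theta.
The greatest among these is theta.

theta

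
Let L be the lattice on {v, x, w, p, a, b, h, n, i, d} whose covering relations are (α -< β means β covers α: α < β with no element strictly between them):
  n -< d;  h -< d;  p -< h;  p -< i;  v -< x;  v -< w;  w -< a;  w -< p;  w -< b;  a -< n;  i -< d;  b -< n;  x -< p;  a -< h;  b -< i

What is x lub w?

Common upper bounds of {x, w}: d, h, i, p.
The least among these is p.

p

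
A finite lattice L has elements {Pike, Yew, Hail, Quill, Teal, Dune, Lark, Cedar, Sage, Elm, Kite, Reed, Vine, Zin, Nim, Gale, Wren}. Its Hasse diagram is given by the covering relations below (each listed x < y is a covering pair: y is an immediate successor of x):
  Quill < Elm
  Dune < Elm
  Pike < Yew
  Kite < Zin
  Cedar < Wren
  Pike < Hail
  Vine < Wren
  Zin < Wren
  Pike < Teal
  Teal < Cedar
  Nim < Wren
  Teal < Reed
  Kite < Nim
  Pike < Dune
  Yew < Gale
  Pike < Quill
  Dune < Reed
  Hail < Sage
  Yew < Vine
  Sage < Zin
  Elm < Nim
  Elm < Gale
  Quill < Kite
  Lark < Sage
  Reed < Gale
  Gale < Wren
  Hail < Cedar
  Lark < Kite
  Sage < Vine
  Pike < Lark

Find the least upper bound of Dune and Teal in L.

Common upper bounds of {Dune, Teal}: Gale, Reed, Wren.
The least among these is Reed.

Reed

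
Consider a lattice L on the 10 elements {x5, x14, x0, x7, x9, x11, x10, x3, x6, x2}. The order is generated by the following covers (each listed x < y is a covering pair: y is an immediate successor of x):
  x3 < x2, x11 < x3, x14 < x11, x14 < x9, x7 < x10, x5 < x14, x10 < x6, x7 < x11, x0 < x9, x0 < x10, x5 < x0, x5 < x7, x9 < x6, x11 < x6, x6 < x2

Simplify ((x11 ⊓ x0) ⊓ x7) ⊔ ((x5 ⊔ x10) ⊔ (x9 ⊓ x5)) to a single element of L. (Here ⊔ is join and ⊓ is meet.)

x11 ∧ x0 = x5
x5 ∧ x7 = x5
x5 ∨ x10 = x10
x9 ∧ x5 = x5
x10 ∨ x5 = x10
x5 ∨ x10 = x10

x10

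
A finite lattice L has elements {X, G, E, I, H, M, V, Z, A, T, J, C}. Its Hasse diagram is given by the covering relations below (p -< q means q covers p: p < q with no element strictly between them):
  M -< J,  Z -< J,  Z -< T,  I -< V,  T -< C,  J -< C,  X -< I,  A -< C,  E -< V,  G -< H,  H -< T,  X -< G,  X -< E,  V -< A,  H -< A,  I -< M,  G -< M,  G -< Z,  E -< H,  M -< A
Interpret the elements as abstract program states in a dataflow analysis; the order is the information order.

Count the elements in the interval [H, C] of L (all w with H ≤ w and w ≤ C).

4

The interval [H, C] = {A, C, H, T}, which has 4 elements.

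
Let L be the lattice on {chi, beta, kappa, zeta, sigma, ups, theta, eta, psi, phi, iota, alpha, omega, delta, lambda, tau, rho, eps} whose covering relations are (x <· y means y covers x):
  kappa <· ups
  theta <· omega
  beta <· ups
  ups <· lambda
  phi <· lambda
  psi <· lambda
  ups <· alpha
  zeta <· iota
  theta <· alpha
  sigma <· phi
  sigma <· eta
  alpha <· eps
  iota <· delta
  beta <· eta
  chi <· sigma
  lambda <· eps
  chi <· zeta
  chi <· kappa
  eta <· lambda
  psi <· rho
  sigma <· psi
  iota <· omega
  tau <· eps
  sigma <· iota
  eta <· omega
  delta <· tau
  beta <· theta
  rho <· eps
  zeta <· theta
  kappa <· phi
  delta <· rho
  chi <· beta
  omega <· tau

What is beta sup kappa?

Common upper bounds of {beta, kappa}: alpha, eps, lambda, ups.
The least among these is ups.

ups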